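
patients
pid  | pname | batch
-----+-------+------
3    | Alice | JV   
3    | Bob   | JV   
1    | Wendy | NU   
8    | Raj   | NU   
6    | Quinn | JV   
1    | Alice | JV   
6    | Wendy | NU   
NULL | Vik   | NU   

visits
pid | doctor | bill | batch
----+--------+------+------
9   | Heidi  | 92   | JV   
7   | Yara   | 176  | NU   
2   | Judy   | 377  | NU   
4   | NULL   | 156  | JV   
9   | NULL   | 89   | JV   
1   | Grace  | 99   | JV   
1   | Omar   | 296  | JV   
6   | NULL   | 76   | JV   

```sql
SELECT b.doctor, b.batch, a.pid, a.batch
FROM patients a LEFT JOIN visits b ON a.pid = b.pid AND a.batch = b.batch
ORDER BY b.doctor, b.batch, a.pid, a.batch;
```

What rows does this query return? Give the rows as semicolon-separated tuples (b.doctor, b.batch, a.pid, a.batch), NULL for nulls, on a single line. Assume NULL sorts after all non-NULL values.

LEFT JOIN keeps every row from `patients`; unmatched rows get NULL for `visits`'s columns.
Matching on a.pid = b.pid AND a.batch = b.batch. A NULL in a compared column never satisfies the condition.
- a[0] pid=3, batch=JV → no match; kept with NULLs on the b side.
- a[1] pid=3, batch=JV → no match; kept with NULLs on the b side.
- a[2] pid=1, batch=NU → no match; kept with NULLs on the b side.
- a[3] pid=8, batch=NU → no match; kept with NULLs on the b side.
- a[4] pid=6, batch=JV → 1 match(es) in b → 1 row(s).
- a[5] pid=1, batch=JV → 2 match(es) in b → 2 row(s).
- a[6] pid=6, batch=NU → no match; kept with NULLs on the b side.
- a[7] pid=NULL, batch=NU → no match; kept with NULLs on the b side.
After projecting and ordering:
b.doctor | b.batch | a.pid | a.batch
Grace | JV | 1 | JV
Omar | JV | 1 | JV
NULL | JV | 6 | JV
NULL | NULL | 1 | NU
NULL | NULL | 3 | JV
NULL | NULL | 3 | JV
NULL | NULL | 6 | NU
NULL | NULL | 8 | NU
NULL | NULL | NULL | NU

(Grace, JV, 1, JV); (Omar, JV, 1, JV); (NULL, JV, 6, JV); (NULL, NULL, 1, NU); (NULL, NULL, 3, JV); (NULL, NULL, 3, JV); (NULL, NULL, 6, NU); (NULL, NULL, 8, NU); (NULL, NULL, NULL, NU)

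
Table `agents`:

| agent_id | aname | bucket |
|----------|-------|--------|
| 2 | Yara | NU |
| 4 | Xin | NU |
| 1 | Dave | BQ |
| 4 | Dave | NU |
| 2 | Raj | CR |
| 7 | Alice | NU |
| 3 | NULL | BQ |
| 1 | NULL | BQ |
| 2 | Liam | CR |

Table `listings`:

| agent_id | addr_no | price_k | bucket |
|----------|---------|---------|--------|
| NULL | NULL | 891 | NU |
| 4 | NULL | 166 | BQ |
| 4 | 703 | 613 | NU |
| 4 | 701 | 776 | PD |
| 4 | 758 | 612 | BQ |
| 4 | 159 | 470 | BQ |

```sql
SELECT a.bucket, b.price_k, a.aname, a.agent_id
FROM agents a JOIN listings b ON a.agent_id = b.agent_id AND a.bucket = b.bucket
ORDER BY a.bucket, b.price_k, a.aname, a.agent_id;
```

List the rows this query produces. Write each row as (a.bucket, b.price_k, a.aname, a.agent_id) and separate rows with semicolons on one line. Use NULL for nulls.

(NU, 613, Dave, 4); (NU, 613, Xin, 4)

INNER JOIN keeps only pairs where the ON condition holds.
Matching on a.agent_id = b.agent_id AND a.bucket = b.bucket. A NULL in a compared column never satisfies the condition.
- a[0] agent_id=2, bucket=NU → no match; dropped.
- a[1] agent_id=4, bucket=NU → 1 match(es) in b → 1 row(s).
- a[2] agent_id=1, bucket=BQ → no match; dropped.
- a[3] agent_id=4, bucket=NU → 1 match(es) in b → 1 row(s).
- a[4] agent_id=2, bucket=CR → no match; dropped.
- a[5] agent_id=7, bucket=NU → no match; dropped.
- a[6] agent_id=3, bucket=BQ → no match; dropped.
- a[7] agent_id=1, bucket=BQ → no match; dropped.
- a[8] agent_id=2, bucket=CR → no match; dropped.
After projecting and ordering:
a.bucket | b.price_k | a.aname | a.agent_id
NU | 613 | Dave | 4
NU | 613 | Xin | 4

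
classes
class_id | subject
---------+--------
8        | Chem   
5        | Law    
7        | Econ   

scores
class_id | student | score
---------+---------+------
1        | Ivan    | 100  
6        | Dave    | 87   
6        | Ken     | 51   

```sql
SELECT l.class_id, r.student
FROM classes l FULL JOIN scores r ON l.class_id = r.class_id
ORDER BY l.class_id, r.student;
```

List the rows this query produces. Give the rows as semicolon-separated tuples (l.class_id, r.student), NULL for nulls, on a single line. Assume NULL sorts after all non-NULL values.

FULL OUTER JOIN keeps every row from both sides; unmatched rows get NULL for the other side's columns.
Matching on l.class_id = r.class_id.
- l (class_id=8) has no partner → padded with NULL.
- l (class_id=5) has no partner → padded with NULL.
- l (class_id=7) has no partner → padded with NULL.
- 3 r row(s) had no l match → kept, l columns NULL.
After projecting and ordering:
l.class_id | r.student
5 | NULL
7 | NULL
8 | NULL
NULL | Dave
NULL | Ivan
NULL | Ken

(5, NULL); (7, NULL); (8, NULL); (NULL, Dave); (NULL, Ivan); (NULL, Ken)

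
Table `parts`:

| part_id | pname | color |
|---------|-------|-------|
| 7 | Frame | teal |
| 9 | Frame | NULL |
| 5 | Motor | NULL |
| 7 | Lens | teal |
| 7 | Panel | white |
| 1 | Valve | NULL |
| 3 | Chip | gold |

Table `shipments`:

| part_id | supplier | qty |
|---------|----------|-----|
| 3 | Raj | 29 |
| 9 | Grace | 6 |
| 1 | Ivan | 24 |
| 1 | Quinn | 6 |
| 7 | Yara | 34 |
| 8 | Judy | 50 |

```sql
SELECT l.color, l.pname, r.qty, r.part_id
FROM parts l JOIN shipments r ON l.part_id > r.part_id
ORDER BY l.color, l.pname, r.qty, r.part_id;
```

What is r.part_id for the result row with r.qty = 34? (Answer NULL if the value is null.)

INNER JOIN keeps only pairs where the ON condition holds.
Matching on l.part_id > r.part_id.
- l[0] part_id=7 → 3 match(es) in r → 3 row(s).
- l[1] part_id=9 → 5 match(es) in r → 5 row(s).
- l[2] part_id=5 → 3 match(es) in r → 3 row(s).
- l[3] part_id=7 → 3 match(es) in r → 3 row(s).
- l[4] part_id=7 → 3 match(es) in r → 3 row(s).
- l[5] part_id=1 → no match; dropped.
- l[6] part_id=3 → 2 match(es) in r → 2 row(s).

7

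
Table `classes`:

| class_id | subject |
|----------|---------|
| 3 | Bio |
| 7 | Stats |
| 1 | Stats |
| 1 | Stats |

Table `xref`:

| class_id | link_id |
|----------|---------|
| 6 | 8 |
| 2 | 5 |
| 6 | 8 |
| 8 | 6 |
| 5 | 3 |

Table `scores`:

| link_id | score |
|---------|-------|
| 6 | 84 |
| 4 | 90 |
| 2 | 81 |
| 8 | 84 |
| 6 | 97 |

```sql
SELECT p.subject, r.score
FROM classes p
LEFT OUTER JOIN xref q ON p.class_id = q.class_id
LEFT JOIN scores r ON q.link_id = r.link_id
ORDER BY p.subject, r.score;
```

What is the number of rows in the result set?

4

Joins associate left-to-right: classes LEFT JOIN xref on class_id gives 4 intermediate row(s).
Then LEFT JOIN `scores r` on link_id: each of those 4 rows is kept; rows whose q.link_id has no match in r get NULL for r's columns.
Result: 4 row(s).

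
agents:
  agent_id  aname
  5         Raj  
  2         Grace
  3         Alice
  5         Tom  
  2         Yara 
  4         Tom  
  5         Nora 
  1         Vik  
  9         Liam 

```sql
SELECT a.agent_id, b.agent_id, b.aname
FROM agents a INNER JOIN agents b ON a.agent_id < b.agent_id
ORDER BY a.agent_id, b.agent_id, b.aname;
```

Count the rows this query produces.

32

INNER JOIN keeps only pairs where the ON condition holds.
Matching on a.agent_id < b.agent_id.
- agent_id=5: 1 matching b row(s), so 1 row(s) emitted.
- agent_id=2: 6 matching b row(s), so 6 row(s) emitted.
- agent_id=3: 5 matching b row(s), so 5 row(s) emitted.
- agent_id=5: 1 matching b row(s), so 1 row(s) emitted.
- agent_id=2: 6 matching b row(s), so 6 row(s) emitted.
- agent_id=4: 4 matching b row(s), so 4 row(s) emitted.
- agent_id=5: 1 matching b row(s), so 1 row(s) emitted.
- agent_id=1: 8 matching b row(s), so 8 row(s) emitted.
- agent_id=9: no matching b row, dropped.
Total: 32 rows.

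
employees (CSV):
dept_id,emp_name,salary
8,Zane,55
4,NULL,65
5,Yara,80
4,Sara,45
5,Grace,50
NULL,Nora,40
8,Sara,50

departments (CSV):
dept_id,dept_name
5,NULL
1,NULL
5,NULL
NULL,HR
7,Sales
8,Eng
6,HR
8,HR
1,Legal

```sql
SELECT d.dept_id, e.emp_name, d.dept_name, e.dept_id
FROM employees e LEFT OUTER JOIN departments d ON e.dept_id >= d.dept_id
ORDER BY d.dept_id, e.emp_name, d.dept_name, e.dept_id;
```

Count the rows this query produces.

LEFT JOIN keeps every row from `employees`; unmatched rows get NULL for `departments`'s columns.
Matching on e.dept_id >= d.dept_id. A NULL in a compared column never satisfies the condition.
- e (dept_id=8) pairs with 8 row(s) of d.
- e (dept_id=4) pairs with 2 row(s) of d.
- e (dept_id=5) pairs with 4 row(s) of d.
- e (dept_id=4) pairs with 2 row(s) of d.
- e (dept_id=5) pairs with 4 row(s) of d.
- e (dept_id=NULL) has no partner → padded with NULL.
- e (dept_id=8) pairs with 8 row(s) of d.
Total: 28 matched + 1 padded = 29 rows.

29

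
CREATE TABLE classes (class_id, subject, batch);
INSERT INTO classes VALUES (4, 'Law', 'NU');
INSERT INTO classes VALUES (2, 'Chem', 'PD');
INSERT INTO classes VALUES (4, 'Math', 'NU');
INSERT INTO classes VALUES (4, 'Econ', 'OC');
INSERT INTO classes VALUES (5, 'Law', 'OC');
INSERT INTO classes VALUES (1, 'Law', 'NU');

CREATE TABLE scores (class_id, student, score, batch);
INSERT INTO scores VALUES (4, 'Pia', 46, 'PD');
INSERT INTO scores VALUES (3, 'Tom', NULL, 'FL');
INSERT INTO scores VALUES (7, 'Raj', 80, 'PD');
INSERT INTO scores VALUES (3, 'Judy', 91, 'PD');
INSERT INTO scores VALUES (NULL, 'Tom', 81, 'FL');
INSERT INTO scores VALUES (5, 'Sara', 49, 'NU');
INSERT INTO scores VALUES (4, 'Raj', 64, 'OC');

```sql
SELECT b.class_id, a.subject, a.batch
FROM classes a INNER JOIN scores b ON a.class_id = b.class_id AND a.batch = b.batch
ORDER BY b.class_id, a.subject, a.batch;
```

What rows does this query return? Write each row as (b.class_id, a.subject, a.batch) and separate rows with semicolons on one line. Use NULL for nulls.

(4, Econ, OC)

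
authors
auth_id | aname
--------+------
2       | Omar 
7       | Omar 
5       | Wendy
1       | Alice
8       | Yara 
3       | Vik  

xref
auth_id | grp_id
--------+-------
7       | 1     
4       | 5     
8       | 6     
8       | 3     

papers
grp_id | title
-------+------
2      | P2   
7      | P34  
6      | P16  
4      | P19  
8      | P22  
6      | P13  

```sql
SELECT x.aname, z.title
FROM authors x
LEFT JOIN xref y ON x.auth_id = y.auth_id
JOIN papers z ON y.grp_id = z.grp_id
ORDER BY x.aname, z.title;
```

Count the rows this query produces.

2

Joins associate left-to-right: authors LEFT JOIN xref on auth_id gives 7 intermediate row(s).
Then INNER JOIN `papers z` on grp_id: keep only rows whose y.grp_id appears in z.
Result: 2 row(s).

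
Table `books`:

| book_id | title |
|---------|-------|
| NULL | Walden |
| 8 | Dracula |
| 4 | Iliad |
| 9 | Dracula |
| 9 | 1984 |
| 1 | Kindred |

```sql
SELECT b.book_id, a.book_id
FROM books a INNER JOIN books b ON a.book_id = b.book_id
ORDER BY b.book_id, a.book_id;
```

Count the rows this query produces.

INNER JOIN keeps only pairs where the ON condition holds.
Matching on a.book_id = b.book_id. A NULL in a compared column never satisfies the condition.
- a[0] book_id=NULL → no match; dropped.
- a[1] book_id=8 → 1 match(es) in b → 1 row(s).
- a[2] book_id=4 → 1 match(es) in b → 1 row(s).
- a[3] book_id=9 → 2 match(es) in b → 2 row(s).
- a[4] book_id=9 → 2 match(es) in b → 2 row(s).
- a[5] book_id=1 → 1 match(es) in b → 1 row(s).
Total: 7 rows.

7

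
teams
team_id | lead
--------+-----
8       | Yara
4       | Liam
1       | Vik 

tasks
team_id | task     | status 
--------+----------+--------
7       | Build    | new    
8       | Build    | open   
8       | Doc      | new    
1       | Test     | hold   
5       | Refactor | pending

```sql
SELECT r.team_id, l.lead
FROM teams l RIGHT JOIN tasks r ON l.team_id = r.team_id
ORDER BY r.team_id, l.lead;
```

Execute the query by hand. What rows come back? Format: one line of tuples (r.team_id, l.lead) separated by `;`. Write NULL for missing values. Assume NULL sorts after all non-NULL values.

(1, Vik); (5, NULL); (7, NULL); (8, Yara); (8, Yara)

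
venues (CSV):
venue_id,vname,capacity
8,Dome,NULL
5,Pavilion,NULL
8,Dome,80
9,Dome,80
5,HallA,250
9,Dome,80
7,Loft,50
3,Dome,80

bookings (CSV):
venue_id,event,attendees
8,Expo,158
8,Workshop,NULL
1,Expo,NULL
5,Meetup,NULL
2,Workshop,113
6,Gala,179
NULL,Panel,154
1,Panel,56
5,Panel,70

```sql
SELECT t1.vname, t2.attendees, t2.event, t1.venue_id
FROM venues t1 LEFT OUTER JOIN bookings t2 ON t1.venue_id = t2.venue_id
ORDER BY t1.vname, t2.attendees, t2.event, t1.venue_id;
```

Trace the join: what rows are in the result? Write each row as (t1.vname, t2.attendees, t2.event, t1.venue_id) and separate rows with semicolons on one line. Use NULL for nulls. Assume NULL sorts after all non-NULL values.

LEFT JOIN keeps every row from `venues`; unmatched rows get NULL for `bookings`'s columns.
Matching on t1.venue_id = t2.venue_id. A NULL in a compared column never satisfies the condition.
Matched pairs: 8; unmatched t1 rows kept: 4.

(Dome, 158, Expo, 8); (Dome, 158, Expo, 8); (Dome, NULL, Workshop, 8); (Dome, NULL, Workshop, 8); (Dome, NULL, NULL, 3); (Dome, NULL, NULL, 9); (Dome, NULL, NULL, 9); (HallA, 70, Panel, 5); (HallA, NULL, Meetup, 5); (Loft, NULL, NULL, 7); (Pavilion, 70, Panel, 5); (Pavilion, NULL, Meetup, 5)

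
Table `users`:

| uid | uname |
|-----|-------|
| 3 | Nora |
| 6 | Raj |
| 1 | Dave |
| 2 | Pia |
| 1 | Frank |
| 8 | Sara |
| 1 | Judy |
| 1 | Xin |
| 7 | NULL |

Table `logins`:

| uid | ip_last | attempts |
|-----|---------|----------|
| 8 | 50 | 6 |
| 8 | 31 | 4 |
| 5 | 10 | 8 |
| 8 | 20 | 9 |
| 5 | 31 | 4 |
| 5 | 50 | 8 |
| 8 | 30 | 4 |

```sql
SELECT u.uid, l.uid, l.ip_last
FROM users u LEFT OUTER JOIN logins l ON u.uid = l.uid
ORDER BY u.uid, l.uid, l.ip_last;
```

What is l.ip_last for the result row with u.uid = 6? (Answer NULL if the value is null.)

NULL

LEFT JOIN keeps every row from `users`; unmatched rows get NULL for `logins`'s columns.
Matching on u.uid = l.uid.
- u row (uid=3): no match → kept, l columns NULL.
- u row (uid=6): no match → kept, l columns NULL.
- u row (uid=1): no match → kept, l columns NULL.
- u row (uid=2): no match → kept, l columns NULL.
- u row (uid=1): no match → kept, l columns NULL.
- u row (uid=8): matches 4 l row(s) → 4 output row(s).
- u row (uid=1): no match → kept, l columns NULL.
- u row (uid=1): no match → kept, l columns NULL.
- u row (uid=7): no match → kept, l columns NULL.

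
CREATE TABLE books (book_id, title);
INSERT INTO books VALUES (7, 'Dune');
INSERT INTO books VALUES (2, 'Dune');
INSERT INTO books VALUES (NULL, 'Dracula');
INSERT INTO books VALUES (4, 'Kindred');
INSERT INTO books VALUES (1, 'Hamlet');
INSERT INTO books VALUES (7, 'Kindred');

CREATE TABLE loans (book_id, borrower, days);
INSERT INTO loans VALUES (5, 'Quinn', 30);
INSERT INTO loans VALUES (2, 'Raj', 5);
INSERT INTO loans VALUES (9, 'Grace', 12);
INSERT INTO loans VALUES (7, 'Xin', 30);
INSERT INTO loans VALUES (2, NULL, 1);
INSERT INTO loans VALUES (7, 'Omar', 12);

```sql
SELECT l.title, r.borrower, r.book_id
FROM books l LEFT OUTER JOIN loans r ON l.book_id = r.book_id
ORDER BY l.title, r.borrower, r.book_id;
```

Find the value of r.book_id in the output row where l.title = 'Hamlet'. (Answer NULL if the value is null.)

LEFT JOIN keeps every row from `books`; unmatched rows get NULL for `loans`'s columns.
Matching on l.book_id = r.book_id. A NULL in a compared column never satisfies the condition.
- book_id=7: 2 matching r row(s), so 2 row(s) emitted.
- book_id=2: 2 matching r row(s), so 2 row(s) emitted.
- book_id=NULL: no r row matches, row kept with r columns NULL.
- book_id=4: no r row matches, row kept with r columns NULL.
- book_id=1: no r row matches, row kept with r columns NULL.
- book_id=7: 2 matching r row(s), so 2 row(s) emitted.

NULL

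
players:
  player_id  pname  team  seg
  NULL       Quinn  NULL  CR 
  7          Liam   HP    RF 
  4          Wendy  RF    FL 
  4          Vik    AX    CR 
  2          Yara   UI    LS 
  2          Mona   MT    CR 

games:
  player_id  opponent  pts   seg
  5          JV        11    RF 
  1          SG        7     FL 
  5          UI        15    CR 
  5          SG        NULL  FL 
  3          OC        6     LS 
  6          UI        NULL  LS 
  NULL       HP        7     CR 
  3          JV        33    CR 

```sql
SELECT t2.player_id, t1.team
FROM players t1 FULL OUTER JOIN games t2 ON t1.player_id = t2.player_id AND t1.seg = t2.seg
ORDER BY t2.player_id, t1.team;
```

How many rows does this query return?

FULL OUTER JOIN keeps every row from both sides; unmatched rows get NULL for the other side's columns.
Matching on t1.player_id = t2.player_id AND t1.seg = t2.seg. A NULL in a compared column never satisfies the condition.
- t1[0] player_id=NULL, seg=CR → no match; kept with NULLs on the t2 side.
- t1[1] player_id=7, seg=RF → no match; kept with NULLs on the t2 side.
- t1[2] player_id=4, seg=FL → no match; kept with NULLs on the t2 side.
- t1[3] player_id=4, seg=CR → no match; kept with NULLs on the t2 side.
- t1[4] player_id=2, seg=LS → no match; kept with NULLs on the t2 side.
- t1[5] player_id=2, seg=CR → no match; kept with NULLs on the t2 side.
- plus 8 unmatched t2 row(s), each kept with NULL t1 columns.
Total: 0 matched + 14 padded = 14 rows.

14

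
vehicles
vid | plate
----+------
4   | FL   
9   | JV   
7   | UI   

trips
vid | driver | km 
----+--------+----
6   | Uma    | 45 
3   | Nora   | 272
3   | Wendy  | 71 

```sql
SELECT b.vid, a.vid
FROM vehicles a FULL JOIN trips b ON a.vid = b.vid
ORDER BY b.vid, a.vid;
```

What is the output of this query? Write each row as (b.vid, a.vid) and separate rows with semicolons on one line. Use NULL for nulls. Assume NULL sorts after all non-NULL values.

(3, NULL); (3, NULL); (6, NULL); (NULL, 4); (NULL, 7); (NULL, 9)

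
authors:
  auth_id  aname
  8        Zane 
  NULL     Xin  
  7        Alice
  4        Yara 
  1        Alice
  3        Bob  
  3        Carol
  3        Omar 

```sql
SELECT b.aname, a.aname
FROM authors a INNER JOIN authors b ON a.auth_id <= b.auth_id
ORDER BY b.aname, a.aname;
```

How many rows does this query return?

31

INNER JOIN keeps only pairs where the ON condition holds.
Matching on a.auth_id <= b.auth_id. A NULL in a compared column never satisfies the condition.
- a[0] auth_id=8 → 1 match(es) in b → 1 row(s).
- a[1] auth_id=NULL → no match; dropped.
- a[2] auth_id=7 → 2 match(es) in b → 2 row(s).
- a[3] auth_id=4 → 3 match(es) in b → 3 row(s).
- a[4] auth_id=1 → 7 match(es) in b → 7 row(s).
- a[5] auth_id=3 → 6 match(es) in b → 6 row(s).
- a[6] auth_id=3 → 6 match(es) in b → 6 row(s).
- a[7] auth_id=3 → 6 match(es) in b → 6 row(s).
Total: 31 rows.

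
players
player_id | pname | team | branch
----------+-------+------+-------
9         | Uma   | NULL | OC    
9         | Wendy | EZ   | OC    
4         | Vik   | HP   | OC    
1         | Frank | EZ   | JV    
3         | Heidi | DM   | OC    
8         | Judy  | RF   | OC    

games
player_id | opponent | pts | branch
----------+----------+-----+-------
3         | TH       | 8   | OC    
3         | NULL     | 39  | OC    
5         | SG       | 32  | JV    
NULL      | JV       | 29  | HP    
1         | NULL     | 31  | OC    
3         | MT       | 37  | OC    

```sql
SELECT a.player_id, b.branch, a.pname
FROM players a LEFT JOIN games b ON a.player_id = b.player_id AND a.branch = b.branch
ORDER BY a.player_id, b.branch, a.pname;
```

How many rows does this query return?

LEFT JOIN keeps every row from `players`; unmatched rows get NULL for `games`'s columns.
Matching on a.player_id = b.player_id AND a.branch = b.branch. A NULL in a compared column never satisfies the condition.
- a (player_id=9, branch=OC) has no partner → padded with NULL.
- a (player_id=9, branch=OC) has no partner → padded with NULL.
- a (player_id=4, branch=OC) has no partner → padded with NULL.
- a (player_id=1, branch=JV) has no partner → padded with NULL.
- a (player_id=3, branch=OC) pairs with 3 row(s) of b.
- a (player_id=8, branch=OC) has no partner → padded with NULL.
Total: 3 matched + 5 padded = 8 rows.

8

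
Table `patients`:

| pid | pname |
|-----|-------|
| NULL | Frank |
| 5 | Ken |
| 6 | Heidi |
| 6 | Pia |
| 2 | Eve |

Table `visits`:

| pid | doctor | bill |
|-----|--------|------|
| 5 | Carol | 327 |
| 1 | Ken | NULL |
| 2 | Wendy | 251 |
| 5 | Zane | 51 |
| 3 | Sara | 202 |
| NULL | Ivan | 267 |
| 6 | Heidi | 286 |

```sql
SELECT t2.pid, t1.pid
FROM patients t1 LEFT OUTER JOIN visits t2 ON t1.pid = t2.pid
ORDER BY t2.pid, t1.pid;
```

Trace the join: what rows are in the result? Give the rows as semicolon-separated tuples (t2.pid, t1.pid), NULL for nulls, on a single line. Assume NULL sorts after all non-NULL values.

(2, 2); (5, 5); (5, 5); (6, 6); (6, 6); (NULL, NULL)

LEFT JOIN keeps every row from `patients`; unmatched rows get NULL for `visits`'s columns.
Matching on t1.pid = t2.pid. A NULL in a compared column never satisfies the condition.
- pid=NULL: no t2 row matches, row kept with t2 columns NULL.
- pid=5: 2 matching t2 row(s), so 2 row(s) emitted.
- pid=6: 1 matching t2 row(s), so 1 row(s) emitted.
- pid=6: 1 matching t2 row(s), so 1 row(s) emitted.
- pid=2: 1 matching t2 row(s), so 1 row(s) emitted.
After projecting and ordering:
t2.pid | t1.pid
2 | 2
5 | 5
5 | 5
6 | 6
6 | 6
NULL | NULL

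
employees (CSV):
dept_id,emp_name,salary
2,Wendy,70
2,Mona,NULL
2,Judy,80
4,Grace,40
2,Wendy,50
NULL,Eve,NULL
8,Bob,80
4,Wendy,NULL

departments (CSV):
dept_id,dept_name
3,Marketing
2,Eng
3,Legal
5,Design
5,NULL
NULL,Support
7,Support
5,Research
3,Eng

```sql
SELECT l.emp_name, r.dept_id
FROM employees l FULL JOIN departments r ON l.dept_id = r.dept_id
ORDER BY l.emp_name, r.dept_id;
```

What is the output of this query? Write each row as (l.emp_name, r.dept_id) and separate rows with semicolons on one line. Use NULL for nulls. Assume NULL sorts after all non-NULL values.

(Bob, NULL); (Eve, NULL); (Grace, NULL); (Judy, 2); (Mona, 2); (Wendy, 2); (Wendy, 2); (Wendy, NULL); (NULL, 3); (NULL, 3); (NULL, 3); (NULL, 5); (NULL, 5); (NULL, 5); (NULL, 7); (NULL, NULL)

FULL OUTER JOIN keeps every row from both sides; unmatched rows get NULL for the other side's columns.
Matching on l.dept_id = r.dept_id. A NULL in a compared column never satisfies the condition.
- dept_id=2: 1 matching r row(s), so 1 row(s) emitted.
- dept_id=2: 1 matching r row(s), so 1 row(s) emitted.
- dept_id=2: 1 matching r row(s), so 1 row(s) emitted.
- dept_id=4: no r row matches, row kept with r columns NULL.
- dept_id=2: 1 matching r row(s), so 1 row(s) emitted.
- dept_id=NULL: no r row matches, row kept with r columns NULL.
- dept_id=8: no r row matches, row kept with r columns NULL.
- dept_id=4: no r row matches, row kept with r columns NULL.
- 8 r row(s) had no l match → kept, l columns NULL.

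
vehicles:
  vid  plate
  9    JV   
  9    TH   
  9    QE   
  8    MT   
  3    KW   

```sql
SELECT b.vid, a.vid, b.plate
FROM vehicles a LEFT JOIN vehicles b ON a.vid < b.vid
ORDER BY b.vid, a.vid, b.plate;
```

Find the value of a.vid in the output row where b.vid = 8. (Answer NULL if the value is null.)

3

LEFT JOIN keeps every row from `vehicles a`; unmatched rows get NULL for `vehicles b`'s columns.
Matching on a.vid < b.vid.
Matched pairs: 7; unmatched a rows kept: 3.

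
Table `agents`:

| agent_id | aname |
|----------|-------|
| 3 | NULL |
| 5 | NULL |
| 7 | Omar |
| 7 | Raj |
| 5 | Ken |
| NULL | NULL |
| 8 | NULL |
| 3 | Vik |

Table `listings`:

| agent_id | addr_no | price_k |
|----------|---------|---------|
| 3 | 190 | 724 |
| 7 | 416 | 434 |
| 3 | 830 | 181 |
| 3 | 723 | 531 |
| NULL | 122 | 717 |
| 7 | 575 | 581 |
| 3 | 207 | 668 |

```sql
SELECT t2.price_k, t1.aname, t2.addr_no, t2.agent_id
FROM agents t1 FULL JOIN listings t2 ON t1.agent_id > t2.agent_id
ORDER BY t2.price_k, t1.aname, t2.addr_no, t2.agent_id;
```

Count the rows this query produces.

26

FULL OUTER JOIN keeps every row from both sides; unmatched rows get NULL for the other side's columns.
Matching on t1.agent_id > t2.agent_id. A NULL in a compared column never satisfies the condition.
- t1[0] agent_id=3 → no match; kept with NULLs on the t2 side.
- t1[1] agent_id=5 → 4 match(es) in t2 → 4 row(s).
- t1[2] agent_id=7 → 4 match(es) in t2 → 4 row(s).
- t1[3] agent_id=7 → 4 match(es) in t2 → 4 row(s).
- t1[4] agent_id=5 → 4 match(es) in t2 → 4 row(s).
- t1[5] agent_id=NULL → no match; kept with NULLs on the t2 side.
- t1[6] agent_id=8 → 6 match(es) in t2 → 6 row(s).
- t1[7] agent_id=3 → no match; kept with NULLs on the t2 side.
- 1 row(s) from t2 found no t1 partner → padded with NULL.
Total: 22 matched + 4 padded = 26 rows.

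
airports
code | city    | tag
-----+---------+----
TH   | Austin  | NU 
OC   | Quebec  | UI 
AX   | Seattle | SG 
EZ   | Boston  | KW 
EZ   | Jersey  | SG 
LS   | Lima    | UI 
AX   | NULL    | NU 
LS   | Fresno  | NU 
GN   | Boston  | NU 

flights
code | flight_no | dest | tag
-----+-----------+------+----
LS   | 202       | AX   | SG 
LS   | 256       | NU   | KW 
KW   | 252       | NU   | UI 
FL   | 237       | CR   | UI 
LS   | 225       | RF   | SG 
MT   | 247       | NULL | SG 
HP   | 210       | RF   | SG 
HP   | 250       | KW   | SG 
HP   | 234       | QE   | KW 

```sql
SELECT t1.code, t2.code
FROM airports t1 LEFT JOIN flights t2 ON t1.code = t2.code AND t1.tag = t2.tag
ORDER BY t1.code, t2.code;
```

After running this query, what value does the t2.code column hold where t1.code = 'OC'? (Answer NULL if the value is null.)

LEFT JOIN keeps every row from `airports`; unmatched rows get NULL for `flights`'s columns.
Matching on t1.code = t2.code AND t1.tag = t2.tag.
- t1 row (code=TH, tag=NU): no match → kept, t2 columns NULL.
- t1 row (code=OC, tag=UI): no match → kept, t2 columns NULL.
- t1 row (code=AX, tag=SG): no match → kept, t2 columns NULL.
- t1 row (code=EZ, tag=KW): no match → kept, t2 columns NULL.
- t1 row (code=EZ, tag=SG): no match → kept, t2 columns NULL.
- t1 row (code=LS, tag=UI): no match → kept, t2 columns NULL.
- t1 row (code=AX, tag=NU): no match → kept, t2 columns NULL.
- t1 row (code=LS, tag=NU): no match → kept, t2 columns NULL.
- t1 row (code=GN, tag=NU): no match → kept, t2 columns NULL.

NULL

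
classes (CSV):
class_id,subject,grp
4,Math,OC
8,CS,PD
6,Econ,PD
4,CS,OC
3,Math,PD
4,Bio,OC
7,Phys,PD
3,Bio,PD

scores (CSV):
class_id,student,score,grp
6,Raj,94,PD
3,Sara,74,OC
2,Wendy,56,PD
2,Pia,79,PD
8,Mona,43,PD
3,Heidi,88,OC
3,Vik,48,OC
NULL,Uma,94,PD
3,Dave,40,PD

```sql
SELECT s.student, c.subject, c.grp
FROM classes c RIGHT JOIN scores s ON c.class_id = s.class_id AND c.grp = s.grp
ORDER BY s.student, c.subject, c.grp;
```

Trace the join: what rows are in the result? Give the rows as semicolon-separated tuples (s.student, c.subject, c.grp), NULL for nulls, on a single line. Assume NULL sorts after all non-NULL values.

RIGHT JOIN keeps every row from `scores`; unmatched rows get NULL for `classes`'s columns.
Matching on c.class_id = s.class_id AND c.grp = s.grp. A NULL in a compared column never satisfies the condition.
- c (class_id=4, grp=OC) has no partner in s.
- c (class_id=8, grp=PD) pairs with 1 row(s) of s.
- c (class_id=6, grp=PD) pairs with 1 row(s) of s.
- c (class_id=4, grp=OC) has no partner in s.
- c (class_id=3, grp=PD) pairs with 1 row(s) of s.
- c (class_id=4, grp=OC) has no partner in s.
- c (class_id=7, grp=PD) has no partner in s.
- c (class_id=3, grp=PD) pairs with 1 row(s) of s.
- 6 s row(s) had no c match → kept, c columns NULL.
After projecting and ordering:
s.student | c.subject | c.grp
Dave | Bio | PD
Dave | Math | PD
Heidi | NULL | NULL
Mona | CS | PD
Pia | NULL | NULL
Raj | Econ | PD
Sara | NULL | NULL
Uma | NULL | NULL
Vik | NULL | NULL
Wendy | NULL | NULL

(Dave, Bio, PD); (Dave, Math, PD); (Heidi, NULL, NULL); (Mona, CS, PD); (Pia, NULL, NULL); (Raj, Econ, PD); (Sara, NULL, NULL); (Uma, NULL, NULL); (Vik, NULL, NULL); (Wendy, NULL, NULL)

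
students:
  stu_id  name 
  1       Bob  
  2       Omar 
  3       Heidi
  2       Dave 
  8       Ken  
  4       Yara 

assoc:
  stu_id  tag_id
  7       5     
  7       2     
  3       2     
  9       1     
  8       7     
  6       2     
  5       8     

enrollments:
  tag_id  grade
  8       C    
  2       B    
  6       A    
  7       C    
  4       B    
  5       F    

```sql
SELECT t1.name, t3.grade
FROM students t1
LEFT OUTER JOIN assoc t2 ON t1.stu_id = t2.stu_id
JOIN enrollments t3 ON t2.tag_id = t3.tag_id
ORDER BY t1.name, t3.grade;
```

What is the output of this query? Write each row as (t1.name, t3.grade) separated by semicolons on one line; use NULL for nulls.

Step 1 — t1 LEFT JOIN t2 on stu_id → 6 row(s).
Then INNER JOIN `enrollments t3` on tag_id: keep only rows whose t2.tag_id appears in t3.

(Heidi, B); (Ken, C)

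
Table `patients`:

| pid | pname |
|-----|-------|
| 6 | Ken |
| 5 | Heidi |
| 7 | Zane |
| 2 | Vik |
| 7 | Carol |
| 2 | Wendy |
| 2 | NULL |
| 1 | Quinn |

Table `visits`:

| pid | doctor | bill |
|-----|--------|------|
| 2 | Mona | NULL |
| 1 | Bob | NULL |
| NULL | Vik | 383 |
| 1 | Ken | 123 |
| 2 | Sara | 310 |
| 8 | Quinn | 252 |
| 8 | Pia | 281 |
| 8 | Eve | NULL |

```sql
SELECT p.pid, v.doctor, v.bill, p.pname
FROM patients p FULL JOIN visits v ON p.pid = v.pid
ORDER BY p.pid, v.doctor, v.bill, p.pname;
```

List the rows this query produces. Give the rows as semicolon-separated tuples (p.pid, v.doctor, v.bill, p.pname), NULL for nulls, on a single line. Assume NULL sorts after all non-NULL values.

(1, Bob, NULL, Quinn); (1, Ken, 123, Quinn); (2, Mona, NULL, Vik); (2, Mona, NULL, Wendy); (2, Mona, NULL, NULL); (2, Sara, 310, Vik); (2, Sara, 310, Wendy); (2, Sara, 310, NULL); (5, NULL, NULL, Heidi); (6, NULL, NULL, Ken); (7, NULL, NULL, Carol); (7, NULL, NULL, Zane); (NULL, Eve, NULL, NULL); (NULL, Pia, 281, NULL); (NULL, Quinn, 252, NULL); (NULL, Vik, 383, NULL)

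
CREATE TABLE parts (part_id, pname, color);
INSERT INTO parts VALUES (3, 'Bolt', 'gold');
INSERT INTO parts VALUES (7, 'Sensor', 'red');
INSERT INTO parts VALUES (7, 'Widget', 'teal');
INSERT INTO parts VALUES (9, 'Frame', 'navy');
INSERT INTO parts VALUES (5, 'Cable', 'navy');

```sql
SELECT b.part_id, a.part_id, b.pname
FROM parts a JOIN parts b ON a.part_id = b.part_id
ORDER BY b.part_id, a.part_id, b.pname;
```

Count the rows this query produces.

7

INNER JOIN keeps only pairs where the ON condition holds.
Matching on a.part_id = b.part_id.
- a (part_id=3) pairs with 1 row(s) of b.
- a (part_id=7) pairs with 2 row(s) of b.
- a (part_id=7) pairs with 2 row(s) of b.
- a (part_id=9) pairs with 1 row(s) of b.
- a (part_id=5) pairs with 1 row(s) of b.
Total: 7 rows.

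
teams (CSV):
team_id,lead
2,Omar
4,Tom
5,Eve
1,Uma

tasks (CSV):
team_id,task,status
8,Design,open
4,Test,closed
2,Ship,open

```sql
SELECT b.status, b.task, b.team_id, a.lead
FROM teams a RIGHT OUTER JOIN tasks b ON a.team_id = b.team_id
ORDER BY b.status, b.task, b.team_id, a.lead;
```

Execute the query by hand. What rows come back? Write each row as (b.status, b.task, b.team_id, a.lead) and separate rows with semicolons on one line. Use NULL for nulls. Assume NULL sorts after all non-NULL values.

(closed, Test, 4, Tom); (open, Design, 8, NULL); (open, Ship, 2, Omar)

RIGHT JOIN keeps every row from `tasks`; unmatched rows get NULL for `teams`'s columns.
Matching on a.team_id = b.team_id.
Matched pairs: 2; unmatched b rows kept: 1.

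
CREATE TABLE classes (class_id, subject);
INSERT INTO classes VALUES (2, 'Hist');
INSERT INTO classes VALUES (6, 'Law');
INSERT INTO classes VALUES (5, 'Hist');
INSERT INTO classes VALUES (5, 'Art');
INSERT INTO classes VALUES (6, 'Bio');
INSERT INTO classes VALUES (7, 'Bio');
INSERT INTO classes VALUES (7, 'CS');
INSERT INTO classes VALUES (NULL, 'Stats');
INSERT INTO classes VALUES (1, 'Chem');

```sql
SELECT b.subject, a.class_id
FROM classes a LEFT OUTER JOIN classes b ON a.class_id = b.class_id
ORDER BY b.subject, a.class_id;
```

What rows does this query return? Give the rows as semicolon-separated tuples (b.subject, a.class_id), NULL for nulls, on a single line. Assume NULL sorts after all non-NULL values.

LEFT JOIN keeps every row from `classes a`; unmatched rows get NULL for `classes b`'s columns.
Matching on a.class_id = b.class_id. A NULL in a compared column never satisfies the condition.
- a (class_id=2) pairs with 1 row(s) of b.
- a (class_id=6) pairs with 2 row(s) of b.
- a (class_id=5) pairs with 2 row(s) of b.
- a (class_id=5) pairs with 2 row(s) of b.
- a (class_id=6) pairs with 2 row(s) of b.
- a (class_id=7) pairs with 2 row(s) of b.
- a (class_id=7) pairs with 2 row(s) of b.
- a (class_id=NULL) has no partner → padded with NULL.
- a (class_id=1) pairs with 1 row(s) of b.

(Art, 5); (Art, 5); (Bio, 6); (Bio, 6); (Bio, 7); (Bio, 7); (CS, 7); (CS, 7); (Chem, 1); (Hist, 2); (Hist, 5); (Hist, 5); (Law, 6); (Law, 6); (NULL, NULL)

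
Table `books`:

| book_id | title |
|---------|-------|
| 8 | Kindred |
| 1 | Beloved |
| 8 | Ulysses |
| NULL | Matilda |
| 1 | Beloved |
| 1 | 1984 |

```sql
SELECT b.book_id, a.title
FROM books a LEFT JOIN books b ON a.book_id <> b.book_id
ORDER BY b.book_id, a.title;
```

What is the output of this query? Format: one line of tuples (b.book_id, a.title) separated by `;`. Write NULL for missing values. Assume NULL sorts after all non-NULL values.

(1, Kindred); (1, Kindred); (1, Kindred); (1, Ulysses); (1, Ulysses); (1, Ulysses); (8, 1984); (8, 1984); (8, Beloved); (8, Beloved); (8, Beloved); (8, Beloved); (NULL, Matilda)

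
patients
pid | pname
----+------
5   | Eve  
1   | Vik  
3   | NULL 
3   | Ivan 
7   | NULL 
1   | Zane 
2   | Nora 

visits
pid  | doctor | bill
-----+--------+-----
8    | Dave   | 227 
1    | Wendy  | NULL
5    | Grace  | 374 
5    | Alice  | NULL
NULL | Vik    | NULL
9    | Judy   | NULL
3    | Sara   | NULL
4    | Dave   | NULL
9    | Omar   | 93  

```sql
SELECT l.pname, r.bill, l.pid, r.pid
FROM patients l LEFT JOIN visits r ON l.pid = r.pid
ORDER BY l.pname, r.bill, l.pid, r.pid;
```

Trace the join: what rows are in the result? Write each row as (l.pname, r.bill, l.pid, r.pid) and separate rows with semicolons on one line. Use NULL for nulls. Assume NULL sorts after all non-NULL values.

LEFT JOIN keeps every row from `patients`; unmatched rows get NULL for `visits`'s columns.
Matching on l.pid = r.pid. A NULL in a compared column never satisfies the condition.
- pid=5: 2 matching r row(s), so 2 row(s) emitted.
- pid=1: 1 matching r row(s), so 1 row(s) emitted.
- pid=3: 1 matching r row(s), so 1 row(s) emitted.
- pid=3: 1 matching r row(s), so 1 row(s) emitted.
- pid=7: no r row matches, row kept with r columns NULL.
- pid=1: 1 matching r row(s), so 1 row(s) emitted.
- pid=2: no r row matches, row kept with r columns NULL.
After projecting and ordering:
l.pname | r.bill | l.pid | r.pid
Eve | 374 | 5 | 5
Eve | NULL | 5 | 5
Ivan | NULL | 3 | 3
Nora | NULL | 2 | NULL
Vik | NULL | 1 | 1
Zane | NULL | 1 | 1
NULL | NULL | 3 | 3
NULL | NULL | 7 | NULL

(Eve, 374, 5, 5); (Eve, NULL, 5, 5); (Ivan, NULL, 3, 3); (Nora, NULL, 2, NULL); (Vik, NULL, 1, 1); (Zane, NULL, 1, 1); (NULL, NULL, 3, 3); (NULL, NULL, 7, NULL)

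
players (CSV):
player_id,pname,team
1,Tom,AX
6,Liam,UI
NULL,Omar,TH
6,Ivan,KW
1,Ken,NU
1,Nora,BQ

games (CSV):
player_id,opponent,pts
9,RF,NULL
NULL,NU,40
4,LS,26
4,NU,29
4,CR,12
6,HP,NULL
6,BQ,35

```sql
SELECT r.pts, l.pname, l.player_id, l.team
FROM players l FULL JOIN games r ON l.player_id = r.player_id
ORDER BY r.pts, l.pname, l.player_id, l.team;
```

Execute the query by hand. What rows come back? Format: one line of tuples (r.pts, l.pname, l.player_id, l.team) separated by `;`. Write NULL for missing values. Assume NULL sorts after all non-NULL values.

FULL OUTER JOIN keeps every row from both sides; unmatched rows get NULL for the other side's columns.
Matching on l.player_id = r.player_id. A NULL in a compared column never satisfies the condition.
- l[0] player_id=1 → no match; kept with NULLs on the r side.
- l[1] player_id=6 → 2 match(es) in r → 2 row(s).
- l[2] player_id=NULL → no match; kept with NULLs on the r side.
- l[3] player_id=6 → 2 match(es) in r → 2 row(s).
- l[4] player_id=1 → no match; kept with NULLs on the r side.
- l[5] player_id=1 → no match; kept with NULLs on the r side.
- 5 row(s) from r found no l partner → padded with NULL.

(12, NULL, NULL, NULL); (26, NULL, NULL, NULL); (29, NULL, NULL, NULL); (35, Ivan, 6, KW); (35, Liam, 6, UI); (40, NULL, NULL, NULL); (NULL, Ivan, 6, KW); (NULL, Ken, 1, NU); (NULL, Liam, 6, UI); (NULL, Nora, 1, BQ); (NULL, Omar, NULL, TH); (NULL, Tom, 1, AX); (NULL, NULL, NULL, NULL)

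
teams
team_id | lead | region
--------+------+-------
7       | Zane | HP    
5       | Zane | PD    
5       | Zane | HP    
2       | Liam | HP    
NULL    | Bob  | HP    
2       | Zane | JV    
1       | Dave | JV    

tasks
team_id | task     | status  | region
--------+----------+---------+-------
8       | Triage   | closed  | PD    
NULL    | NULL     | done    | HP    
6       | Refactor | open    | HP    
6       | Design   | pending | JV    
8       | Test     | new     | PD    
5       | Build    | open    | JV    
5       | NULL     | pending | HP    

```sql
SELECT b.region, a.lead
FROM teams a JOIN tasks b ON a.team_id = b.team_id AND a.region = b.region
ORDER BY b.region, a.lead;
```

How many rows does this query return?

INNER JOIN keeps only pairs where the ON condition holds.
Matching on a.team_id = b.team_id AND a.region = b.region. A NULL in a compared column never satisfies the condition.
- a[0] team_id=7, region=HP → no match; dropped.
- a[1] team_id=5, region=PD → no match; dropped.
- a[2] team_id=5, region=HP → 1 match(es) in b → 1 row(s).
- a[3] team_id=2, region=HP → no match; dropped.
- a[4] team_id=NULL, region=HP → no match; dropped.
- a[5] team_id=2, region=JV → no match; dropped.
- a[6] team_id=1, region=JV → no match; dropped.
Total: 1 rows.

1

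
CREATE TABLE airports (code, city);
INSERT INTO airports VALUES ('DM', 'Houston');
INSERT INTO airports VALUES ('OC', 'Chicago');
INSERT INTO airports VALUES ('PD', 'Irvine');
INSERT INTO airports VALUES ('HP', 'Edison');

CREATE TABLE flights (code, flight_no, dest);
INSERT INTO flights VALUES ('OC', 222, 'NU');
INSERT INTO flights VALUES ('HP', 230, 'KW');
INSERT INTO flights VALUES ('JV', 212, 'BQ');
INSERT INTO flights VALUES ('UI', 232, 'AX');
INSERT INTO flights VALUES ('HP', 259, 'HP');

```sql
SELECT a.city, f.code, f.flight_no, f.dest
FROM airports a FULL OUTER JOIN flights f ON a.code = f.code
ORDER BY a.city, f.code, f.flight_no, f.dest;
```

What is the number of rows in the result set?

7

FULL OUTER JOIN keeps every row from both sides; unmatched rows get NULL for the other side's columns.
Matching on a.code = f.code.
- a row (code=DM): no match → kept, f columns NULL.
- a row (code=OC): matches 1 f row(s) → 1 output row(s).
- a row (code=PD): no match → kept, f columns NULL.
- a row (code=HP): matches 2 f row(s) → 2 output row(s).
- 2 row(s) from f found no a partner → padded with NULL.
Total: 3 matched + 4 padded = 7 rows.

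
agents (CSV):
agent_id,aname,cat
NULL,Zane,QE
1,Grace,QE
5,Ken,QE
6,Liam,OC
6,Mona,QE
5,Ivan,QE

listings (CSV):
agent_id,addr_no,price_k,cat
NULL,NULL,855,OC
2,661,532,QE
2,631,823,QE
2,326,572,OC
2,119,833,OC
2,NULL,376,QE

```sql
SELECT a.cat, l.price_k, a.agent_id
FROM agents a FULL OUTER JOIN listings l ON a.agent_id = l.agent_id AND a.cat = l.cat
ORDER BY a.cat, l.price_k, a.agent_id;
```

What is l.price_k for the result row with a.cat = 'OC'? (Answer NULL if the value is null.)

NULL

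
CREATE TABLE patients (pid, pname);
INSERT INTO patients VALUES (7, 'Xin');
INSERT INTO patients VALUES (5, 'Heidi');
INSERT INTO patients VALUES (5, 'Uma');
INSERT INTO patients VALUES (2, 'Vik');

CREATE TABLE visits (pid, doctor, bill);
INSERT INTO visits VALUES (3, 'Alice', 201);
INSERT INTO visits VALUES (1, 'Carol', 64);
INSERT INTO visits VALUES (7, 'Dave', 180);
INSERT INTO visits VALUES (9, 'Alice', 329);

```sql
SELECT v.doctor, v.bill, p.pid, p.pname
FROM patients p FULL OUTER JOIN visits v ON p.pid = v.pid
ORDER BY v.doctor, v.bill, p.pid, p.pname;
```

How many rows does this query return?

7

FULL OUTER JOIN keeps every row from both sides; unmatched rows get NULL for the other side's columns.
Matching on p.pid = v.pid.
- p row (pid=7): matches 1 v row(s) → 1 output row(s).
- p row (pid=5): no match → kept, v columns NULL.
- p row (pid=5): no match → kept, v columns NULL.
- p row (pid=2): no match → kept, v columns NULL.
- plus 3 unmatched v row(s), each kept with NULL p columns.
Total: 1 matched + 6 padded = 7 rows.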